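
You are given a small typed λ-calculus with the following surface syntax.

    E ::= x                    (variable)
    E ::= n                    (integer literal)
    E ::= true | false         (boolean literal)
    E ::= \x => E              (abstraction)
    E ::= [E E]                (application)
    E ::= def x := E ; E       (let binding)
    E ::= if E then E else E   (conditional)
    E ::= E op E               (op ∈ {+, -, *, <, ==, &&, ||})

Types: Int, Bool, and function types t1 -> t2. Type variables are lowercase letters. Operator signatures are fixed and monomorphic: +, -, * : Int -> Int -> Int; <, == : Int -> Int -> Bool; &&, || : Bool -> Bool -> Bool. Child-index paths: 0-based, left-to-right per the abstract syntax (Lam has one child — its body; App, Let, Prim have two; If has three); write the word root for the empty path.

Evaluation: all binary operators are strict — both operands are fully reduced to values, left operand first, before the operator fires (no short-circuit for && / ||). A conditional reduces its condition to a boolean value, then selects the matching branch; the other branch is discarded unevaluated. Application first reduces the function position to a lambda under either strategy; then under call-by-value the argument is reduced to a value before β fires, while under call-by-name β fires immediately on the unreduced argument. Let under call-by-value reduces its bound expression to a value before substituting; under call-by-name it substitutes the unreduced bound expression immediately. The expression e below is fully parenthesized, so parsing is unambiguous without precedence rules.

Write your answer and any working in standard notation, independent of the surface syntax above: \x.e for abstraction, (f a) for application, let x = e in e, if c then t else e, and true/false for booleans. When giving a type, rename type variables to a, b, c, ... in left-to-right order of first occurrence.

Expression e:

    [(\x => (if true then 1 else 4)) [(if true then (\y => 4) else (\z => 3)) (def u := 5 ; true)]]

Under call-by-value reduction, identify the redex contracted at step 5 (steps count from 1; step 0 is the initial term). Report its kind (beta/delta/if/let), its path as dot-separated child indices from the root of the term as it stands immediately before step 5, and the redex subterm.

Derivation:
step 0: ((\x.(if true then 1 else 4)) ((if true then (\y.4) else (\z.3)) (let u = 5 in true)))
step 1: [if@1.0] ((\x.(if true then 1 else 4)) ((\y.4) (let u = 5 in true)))
step 2: [let@1.1] ((\x.(if true then 1 else 4)) ((\y.4) true))
step 3: [beta@1] ((\x.(if true then 1 else 4)) 4)
step 4: [beta@root] (if true then 1 else 4)
step 5: [if@root] 1

Answer: if at root : (if true then 1 else 4)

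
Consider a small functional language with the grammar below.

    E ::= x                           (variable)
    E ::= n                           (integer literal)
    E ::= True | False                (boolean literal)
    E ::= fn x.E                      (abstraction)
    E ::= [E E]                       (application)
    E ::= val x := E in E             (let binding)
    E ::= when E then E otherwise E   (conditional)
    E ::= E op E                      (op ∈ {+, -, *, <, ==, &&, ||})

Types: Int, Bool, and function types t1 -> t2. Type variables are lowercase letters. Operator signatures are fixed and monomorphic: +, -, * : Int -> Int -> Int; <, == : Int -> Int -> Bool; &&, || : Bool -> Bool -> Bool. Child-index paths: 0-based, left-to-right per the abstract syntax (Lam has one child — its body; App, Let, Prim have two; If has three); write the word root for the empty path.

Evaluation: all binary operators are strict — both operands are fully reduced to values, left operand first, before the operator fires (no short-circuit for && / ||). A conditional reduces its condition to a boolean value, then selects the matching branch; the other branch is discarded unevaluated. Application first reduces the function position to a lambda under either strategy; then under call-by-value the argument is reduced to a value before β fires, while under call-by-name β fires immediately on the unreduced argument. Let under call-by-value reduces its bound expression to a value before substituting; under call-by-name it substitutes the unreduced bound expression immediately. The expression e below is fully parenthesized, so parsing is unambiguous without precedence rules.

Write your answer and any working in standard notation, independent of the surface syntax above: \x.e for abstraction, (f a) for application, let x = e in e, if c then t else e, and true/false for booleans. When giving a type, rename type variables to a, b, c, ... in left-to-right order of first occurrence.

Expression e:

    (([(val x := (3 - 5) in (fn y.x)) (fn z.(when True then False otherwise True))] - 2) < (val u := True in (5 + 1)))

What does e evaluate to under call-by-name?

Working:
step 0: ((((let x = (3 - 5) in (\y.x)) (\z.(if true then false else true))) - 2) < (let u = true in (5 + 1)))
step 1: [let@0.0.0] ((((\y.(3 - 5)) (\z.(if true then false else true))) - 2) < (let u = true in (5 + 1)))
step 2: [beta@0.0] (((3 - 5) - 2) < (let u = true in (5 + 1)))
step 3: [delta@0.0] ((-2 - 2) < (let u = true in (5 + 1)))
step 4: [delta@0] (-4 < (let u = true in (5 + 1)))
step 5: [let@1] (-4 < (5 + 1))
step 6: [delta@1] (-4 < 6)
step 7: [delta@root] true

Answer: true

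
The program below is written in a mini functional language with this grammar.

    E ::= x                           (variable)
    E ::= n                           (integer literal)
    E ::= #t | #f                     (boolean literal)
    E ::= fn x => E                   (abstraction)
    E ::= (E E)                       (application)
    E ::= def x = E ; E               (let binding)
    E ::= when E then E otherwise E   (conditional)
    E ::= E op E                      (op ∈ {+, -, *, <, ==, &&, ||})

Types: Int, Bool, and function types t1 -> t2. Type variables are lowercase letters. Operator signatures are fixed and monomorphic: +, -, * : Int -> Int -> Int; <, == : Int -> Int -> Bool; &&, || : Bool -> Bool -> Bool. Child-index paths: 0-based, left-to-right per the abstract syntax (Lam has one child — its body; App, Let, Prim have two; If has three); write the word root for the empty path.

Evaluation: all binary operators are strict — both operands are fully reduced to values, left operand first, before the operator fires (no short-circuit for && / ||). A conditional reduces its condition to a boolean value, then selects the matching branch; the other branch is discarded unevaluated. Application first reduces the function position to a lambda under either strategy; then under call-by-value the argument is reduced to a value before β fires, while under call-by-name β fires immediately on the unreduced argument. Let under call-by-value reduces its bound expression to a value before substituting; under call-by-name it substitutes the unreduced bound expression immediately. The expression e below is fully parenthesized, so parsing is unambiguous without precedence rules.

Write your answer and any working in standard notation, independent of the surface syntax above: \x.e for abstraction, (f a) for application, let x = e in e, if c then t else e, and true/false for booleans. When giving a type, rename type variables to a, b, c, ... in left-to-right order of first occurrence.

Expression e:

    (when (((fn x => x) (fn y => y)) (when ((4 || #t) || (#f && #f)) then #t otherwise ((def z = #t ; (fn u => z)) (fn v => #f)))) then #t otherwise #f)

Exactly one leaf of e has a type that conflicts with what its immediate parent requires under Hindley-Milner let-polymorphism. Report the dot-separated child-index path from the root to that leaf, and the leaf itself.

Derivation:
x : a
\x._ : a -> a
y : b
\y._ : b -> b
  unify a -> a ~ (b -> b) -> c
  unify a ~ b -> b
  unify b -> b ~ c
_ _ : b -> b
  unify Int ~ Bool
  FAIL: mismatch Int ~ Bool

Answer: 0.1.0.0.0 : 4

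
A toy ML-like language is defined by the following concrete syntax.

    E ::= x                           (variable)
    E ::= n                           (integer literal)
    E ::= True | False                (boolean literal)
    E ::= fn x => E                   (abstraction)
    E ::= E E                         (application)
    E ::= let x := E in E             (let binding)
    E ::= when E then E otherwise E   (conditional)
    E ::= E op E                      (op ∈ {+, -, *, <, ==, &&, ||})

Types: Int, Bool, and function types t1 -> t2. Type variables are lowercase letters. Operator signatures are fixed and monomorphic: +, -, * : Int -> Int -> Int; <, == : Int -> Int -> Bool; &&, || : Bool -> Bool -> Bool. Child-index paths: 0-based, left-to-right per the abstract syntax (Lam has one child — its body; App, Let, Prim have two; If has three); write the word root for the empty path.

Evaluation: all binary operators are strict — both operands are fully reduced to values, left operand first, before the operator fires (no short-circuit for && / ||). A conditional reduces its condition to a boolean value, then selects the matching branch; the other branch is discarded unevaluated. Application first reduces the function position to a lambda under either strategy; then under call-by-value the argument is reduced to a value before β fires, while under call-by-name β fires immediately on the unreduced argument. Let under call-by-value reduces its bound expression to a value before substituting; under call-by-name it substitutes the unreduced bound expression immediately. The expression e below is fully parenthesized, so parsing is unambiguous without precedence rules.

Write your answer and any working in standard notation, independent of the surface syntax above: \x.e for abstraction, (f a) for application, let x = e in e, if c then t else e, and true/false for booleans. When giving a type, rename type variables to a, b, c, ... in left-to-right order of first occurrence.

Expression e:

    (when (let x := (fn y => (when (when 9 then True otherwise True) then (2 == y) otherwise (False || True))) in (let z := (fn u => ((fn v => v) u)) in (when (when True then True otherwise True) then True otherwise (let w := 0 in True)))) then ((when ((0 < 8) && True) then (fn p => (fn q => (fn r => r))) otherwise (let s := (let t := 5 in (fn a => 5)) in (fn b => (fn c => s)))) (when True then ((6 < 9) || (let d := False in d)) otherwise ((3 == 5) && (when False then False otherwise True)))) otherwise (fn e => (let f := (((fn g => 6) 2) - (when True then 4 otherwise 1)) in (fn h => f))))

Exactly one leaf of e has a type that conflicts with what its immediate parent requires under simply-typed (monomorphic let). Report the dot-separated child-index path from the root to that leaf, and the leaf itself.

Answer: 0.0.0.0.0 : 9

Trace:
  unify Int ~ Bool
  FAIL: mismatch Int ~ Bool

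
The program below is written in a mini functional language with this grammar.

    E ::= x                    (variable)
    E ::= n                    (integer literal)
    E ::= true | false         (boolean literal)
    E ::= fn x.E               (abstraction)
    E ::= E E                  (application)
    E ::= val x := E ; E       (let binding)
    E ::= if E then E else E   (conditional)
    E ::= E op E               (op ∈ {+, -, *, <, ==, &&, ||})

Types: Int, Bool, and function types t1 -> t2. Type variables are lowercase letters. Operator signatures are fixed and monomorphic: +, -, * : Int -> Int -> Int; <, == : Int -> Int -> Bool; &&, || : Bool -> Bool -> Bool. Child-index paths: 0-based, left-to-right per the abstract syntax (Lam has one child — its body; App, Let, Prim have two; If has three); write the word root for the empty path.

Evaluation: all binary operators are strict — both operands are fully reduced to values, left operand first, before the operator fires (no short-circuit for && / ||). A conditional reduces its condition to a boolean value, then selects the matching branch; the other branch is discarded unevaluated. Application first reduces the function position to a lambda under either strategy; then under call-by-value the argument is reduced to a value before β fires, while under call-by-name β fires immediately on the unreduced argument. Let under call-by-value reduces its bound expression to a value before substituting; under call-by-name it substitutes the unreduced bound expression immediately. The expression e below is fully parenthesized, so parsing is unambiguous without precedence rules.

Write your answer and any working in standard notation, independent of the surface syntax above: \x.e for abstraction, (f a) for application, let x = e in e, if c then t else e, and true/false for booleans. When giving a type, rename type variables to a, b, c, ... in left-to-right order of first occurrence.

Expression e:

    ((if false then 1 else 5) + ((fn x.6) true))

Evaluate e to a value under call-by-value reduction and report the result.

Answer: 11

Derivation:
step 0: ((if false then 1 else 5) + ((\x.6) true))
step 1: [if@0] (5 + ((\x.6) true))
step 2: [beta@1] (5 + 6)
step 3: [delta@root] 11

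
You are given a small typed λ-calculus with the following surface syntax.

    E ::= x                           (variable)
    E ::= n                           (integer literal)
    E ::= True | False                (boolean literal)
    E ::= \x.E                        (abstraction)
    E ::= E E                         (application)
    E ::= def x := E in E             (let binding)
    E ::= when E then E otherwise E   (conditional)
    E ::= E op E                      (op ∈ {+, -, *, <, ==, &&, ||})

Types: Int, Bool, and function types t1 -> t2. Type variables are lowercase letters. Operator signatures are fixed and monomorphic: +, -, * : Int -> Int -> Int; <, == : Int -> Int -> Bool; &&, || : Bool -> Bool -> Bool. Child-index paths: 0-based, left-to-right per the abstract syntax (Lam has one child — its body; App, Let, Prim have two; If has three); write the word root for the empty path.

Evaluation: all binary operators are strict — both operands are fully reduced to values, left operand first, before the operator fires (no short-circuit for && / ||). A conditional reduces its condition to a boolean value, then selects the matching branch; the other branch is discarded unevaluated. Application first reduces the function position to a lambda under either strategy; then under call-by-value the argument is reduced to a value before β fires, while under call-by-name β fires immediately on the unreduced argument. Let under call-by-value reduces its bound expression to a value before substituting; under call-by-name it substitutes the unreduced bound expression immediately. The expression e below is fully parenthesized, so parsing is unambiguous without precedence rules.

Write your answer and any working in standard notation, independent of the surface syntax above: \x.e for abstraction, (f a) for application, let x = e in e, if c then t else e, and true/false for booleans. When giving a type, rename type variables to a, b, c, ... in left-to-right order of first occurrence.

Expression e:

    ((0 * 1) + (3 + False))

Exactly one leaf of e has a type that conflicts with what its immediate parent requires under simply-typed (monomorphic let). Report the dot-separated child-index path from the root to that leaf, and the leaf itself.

Answer: 1.1 : false

Working:
  unify Int ~ Int
  unify Int ~ Int
  unify Int ~ Int
  unify Int ~ Int
  unify Bool ~ Int
  FAIL: mismatch Bool ~ Int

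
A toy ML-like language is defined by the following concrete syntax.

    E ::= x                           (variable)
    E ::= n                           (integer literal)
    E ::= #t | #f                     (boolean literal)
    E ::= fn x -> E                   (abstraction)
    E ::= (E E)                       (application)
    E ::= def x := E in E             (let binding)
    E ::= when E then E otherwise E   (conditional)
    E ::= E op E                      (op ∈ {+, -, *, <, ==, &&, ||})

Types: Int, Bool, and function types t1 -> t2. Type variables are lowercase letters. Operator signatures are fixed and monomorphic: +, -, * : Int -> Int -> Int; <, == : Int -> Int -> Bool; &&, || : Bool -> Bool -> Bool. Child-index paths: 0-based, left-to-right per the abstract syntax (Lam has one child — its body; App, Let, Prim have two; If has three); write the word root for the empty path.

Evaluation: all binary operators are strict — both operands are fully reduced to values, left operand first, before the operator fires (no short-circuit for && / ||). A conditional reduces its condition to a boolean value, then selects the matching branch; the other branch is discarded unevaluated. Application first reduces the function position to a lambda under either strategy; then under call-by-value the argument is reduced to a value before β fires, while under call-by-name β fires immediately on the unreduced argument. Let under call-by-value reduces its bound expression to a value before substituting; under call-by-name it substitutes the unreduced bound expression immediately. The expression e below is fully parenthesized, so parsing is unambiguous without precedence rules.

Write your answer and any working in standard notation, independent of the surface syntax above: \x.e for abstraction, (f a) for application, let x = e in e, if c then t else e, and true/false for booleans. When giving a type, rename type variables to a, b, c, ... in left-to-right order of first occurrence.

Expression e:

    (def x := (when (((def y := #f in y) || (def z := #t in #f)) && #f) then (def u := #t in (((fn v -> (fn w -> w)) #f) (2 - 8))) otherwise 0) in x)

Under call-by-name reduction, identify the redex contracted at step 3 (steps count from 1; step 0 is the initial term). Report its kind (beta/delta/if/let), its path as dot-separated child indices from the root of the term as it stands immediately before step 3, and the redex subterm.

Trace:
step 0: (let x = (if (((let y = false in y) || (let z = true in false)) && false) then (let u = true in (((\v.(\w.w)) false) (2 - 8))) else 0) in x)
step 1: [let@root] (if (((let y = false in y) || (let z = true in false)) && false) then (let u = true in (((\v.(\w.w)) false) (2 - 8))) else 0)
step 2: [let@0.0.0] (if ((false || (let z = true in false)) && false) then (let u = true in (((\v.(\w.w)) false) (2 - 8))) else 0)
step 3: [let@0.0.1] (if ((false || false) && false) then (let u = true in (((\v.(\w.w)) false) (2 - 8))) else 0)

Answer: let at 0.0.1 : (let z = true in false)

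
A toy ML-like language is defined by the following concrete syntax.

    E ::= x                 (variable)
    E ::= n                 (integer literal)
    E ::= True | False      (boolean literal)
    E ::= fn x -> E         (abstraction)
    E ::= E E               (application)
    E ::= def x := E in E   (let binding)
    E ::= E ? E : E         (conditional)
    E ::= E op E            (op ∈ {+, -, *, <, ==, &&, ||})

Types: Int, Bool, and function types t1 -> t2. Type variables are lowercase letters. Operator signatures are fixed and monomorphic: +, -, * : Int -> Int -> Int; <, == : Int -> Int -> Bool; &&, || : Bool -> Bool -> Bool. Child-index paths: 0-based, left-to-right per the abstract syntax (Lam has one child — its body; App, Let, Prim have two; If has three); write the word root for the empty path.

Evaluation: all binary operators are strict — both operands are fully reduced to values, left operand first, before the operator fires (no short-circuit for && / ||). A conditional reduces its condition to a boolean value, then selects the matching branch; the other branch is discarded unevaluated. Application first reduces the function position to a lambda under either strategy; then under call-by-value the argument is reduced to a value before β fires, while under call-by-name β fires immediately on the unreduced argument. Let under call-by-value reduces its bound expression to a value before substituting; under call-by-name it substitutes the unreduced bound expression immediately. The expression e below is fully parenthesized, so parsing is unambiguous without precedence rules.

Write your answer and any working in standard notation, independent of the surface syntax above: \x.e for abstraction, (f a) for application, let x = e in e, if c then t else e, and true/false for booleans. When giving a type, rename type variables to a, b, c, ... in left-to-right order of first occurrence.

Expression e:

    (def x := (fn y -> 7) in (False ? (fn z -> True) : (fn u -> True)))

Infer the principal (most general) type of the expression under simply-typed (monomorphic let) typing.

Derivation:
\y._ : a -> Int
let x : a -> Int
  unify Bool ~ Bool
\z._ : b -> Bool
\u._ : c -> Bool
  unify b -> Bool ~ c -> Bool
  unify b ~ c
  unify Bool ~ Bool

Answer: a -> Bool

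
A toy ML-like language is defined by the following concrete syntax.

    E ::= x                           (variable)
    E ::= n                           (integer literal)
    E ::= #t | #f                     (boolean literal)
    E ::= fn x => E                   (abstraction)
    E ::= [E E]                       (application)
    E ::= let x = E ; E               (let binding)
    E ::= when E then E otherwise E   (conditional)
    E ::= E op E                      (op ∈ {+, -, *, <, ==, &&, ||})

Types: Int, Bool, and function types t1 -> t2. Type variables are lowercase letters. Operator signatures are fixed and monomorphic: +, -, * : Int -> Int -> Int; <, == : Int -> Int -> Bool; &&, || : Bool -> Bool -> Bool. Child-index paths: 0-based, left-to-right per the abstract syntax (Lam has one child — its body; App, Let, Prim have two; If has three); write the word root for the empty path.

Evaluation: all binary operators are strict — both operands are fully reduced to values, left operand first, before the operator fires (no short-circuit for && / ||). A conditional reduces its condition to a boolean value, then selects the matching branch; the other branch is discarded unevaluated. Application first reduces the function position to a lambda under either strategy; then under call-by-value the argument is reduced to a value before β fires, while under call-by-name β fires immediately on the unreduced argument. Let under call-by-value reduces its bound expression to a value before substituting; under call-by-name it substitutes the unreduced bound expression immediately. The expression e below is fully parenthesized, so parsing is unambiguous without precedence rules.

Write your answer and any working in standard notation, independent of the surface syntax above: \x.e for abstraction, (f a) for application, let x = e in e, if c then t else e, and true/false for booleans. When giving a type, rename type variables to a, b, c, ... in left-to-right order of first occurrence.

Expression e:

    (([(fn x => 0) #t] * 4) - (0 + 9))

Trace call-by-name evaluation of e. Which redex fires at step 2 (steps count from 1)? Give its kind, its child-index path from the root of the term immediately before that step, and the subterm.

Answer: delta at 0 : (0 * 4)

Working:
step 0: ((((\x.0) true) * 4) - (0 + 9))
step 1: [beta@0.0] ((0 * 4) - (0 + 9))
step 2: [delta@0] (0 - (0 + 9))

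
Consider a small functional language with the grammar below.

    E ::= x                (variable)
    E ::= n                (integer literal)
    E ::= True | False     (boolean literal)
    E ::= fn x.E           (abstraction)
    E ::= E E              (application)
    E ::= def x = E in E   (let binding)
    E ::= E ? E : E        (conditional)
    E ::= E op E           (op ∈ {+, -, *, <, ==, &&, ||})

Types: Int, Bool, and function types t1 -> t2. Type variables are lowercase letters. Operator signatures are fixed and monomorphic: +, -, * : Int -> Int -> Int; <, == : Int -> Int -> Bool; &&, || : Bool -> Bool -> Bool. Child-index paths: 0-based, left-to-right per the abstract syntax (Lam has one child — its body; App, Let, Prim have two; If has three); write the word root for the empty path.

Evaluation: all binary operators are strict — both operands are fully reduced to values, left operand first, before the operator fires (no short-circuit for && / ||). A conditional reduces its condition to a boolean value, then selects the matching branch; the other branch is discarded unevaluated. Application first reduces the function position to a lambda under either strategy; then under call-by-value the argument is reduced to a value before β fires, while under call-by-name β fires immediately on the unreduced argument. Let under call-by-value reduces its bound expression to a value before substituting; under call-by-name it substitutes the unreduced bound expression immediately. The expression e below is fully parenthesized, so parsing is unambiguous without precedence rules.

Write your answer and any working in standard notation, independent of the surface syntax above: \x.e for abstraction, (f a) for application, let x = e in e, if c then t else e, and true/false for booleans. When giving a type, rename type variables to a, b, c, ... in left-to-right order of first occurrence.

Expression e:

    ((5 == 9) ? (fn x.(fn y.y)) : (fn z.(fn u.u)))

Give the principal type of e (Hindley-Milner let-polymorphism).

Trace:
  unify Int ~ Int
  unify Int ~ Int
  unify Bool ~ Bool
y : b
\y._ : b -> b
\x._ : a -> b -> b
u : d
\u._ : d -> d
\z._ : c -> d -> d
  unify a -> b -> b ~ c -> d -> d
  unify a ~ c
  unify b -> b ~ d -> d
  unify b ~ d
  unify d ~ d

Answer: a -> b -> b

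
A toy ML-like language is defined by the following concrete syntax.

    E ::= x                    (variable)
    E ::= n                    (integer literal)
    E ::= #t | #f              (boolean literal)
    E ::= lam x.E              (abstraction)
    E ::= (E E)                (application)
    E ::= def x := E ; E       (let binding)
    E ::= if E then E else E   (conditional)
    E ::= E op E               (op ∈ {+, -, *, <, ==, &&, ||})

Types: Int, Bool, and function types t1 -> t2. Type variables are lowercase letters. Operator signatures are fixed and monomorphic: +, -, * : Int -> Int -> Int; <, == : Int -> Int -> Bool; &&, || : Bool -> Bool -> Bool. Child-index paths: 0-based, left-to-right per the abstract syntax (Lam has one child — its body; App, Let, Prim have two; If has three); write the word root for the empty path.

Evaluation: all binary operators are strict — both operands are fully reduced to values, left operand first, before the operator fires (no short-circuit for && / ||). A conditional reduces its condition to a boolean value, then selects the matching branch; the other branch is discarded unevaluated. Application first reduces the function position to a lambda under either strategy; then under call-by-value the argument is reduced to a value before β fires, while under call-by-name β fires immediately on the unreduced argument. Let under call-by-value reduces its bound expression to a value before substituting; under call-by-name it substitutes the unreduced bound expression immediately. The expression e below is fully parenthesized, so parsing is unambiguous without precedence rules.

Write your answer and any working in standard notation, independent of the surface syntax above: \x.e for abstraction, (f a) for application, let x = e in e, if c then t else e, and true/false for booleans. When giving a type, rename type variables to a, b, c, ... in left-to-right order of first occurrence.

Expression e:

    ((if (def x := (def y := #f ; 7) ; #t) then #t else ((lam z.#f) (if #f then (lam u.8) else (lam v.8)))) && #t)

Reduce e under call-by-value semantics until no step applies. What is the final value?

Derivation:
step 0: ((if (let x = (let y = false in 7) in true) then true else ((\z.false) (if false then (\u.8) else (\v.8)))) && true)
step 1: [let@0.0.0] ((if (let x = 7 in true) then true else ((\z.false) (if false then (\u.8) else (\v.8)))) && true)
step 2: [let@0.0] ((if true then true else ((\z.false) (if false then (\u.8) else (\v.8)))) && true)
step 3: [if@0] (true && true)
step 4: [delta@root] true

Answer: true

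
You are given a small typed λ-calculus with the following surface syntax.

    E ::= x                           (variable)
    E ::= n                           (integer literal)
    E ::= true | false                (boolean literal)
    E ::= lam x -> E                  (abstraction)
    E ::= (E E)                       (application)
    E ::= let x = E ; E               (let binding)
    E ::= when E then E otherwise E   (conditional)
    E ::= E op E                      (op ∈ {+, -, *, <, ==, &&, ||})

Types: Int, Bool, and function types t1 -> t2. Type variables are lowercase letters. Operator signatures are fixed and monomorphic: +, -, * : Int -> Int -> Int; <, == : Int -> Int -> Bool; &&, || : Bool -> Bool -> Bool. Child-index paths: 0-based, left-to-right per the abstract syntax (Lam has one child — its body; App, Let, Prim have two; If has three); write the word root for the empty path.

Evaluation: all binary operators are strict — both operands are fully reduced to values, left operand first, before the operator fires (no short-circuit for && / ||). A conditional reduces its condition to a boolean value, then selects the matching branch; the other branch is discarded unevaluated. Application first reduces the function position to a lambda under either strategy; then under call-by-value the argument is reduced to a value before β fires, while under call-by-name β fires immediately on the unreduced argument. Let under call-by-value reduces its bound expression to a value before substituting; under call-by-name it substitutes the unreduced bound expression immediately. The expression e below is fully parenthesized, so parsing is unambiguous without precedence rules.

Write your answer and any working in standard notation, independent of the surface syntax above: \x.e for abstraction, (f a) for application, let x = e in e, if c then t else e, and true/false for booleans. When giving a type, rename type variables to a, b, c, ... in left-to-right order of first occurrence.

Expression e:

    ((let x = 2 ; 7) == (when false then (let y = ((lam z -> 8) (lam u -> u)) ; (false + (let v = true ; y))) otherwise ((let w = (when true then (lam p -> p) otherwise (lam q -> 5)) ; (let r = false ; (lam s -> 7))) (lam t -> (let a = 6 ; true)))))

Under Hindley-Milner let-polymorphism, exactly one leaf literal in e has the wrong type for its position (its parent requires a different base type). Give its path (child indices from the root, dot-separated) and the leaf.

Trace:
let x : Int
  unify Int ~ Int
  unify Bool ~ Bool
\z._ : a -> Int
u : b
\u._ : b -> b
  unify a -> Int ~ (b -> b) -> c
  unify a ~ b -> b
  unify Int ~ c
_ _ : Int
let y : Int
  unify Bool ~ Int
  FAIL: mismatch Bool ~ Int

Answer: 1.1.1.0 : false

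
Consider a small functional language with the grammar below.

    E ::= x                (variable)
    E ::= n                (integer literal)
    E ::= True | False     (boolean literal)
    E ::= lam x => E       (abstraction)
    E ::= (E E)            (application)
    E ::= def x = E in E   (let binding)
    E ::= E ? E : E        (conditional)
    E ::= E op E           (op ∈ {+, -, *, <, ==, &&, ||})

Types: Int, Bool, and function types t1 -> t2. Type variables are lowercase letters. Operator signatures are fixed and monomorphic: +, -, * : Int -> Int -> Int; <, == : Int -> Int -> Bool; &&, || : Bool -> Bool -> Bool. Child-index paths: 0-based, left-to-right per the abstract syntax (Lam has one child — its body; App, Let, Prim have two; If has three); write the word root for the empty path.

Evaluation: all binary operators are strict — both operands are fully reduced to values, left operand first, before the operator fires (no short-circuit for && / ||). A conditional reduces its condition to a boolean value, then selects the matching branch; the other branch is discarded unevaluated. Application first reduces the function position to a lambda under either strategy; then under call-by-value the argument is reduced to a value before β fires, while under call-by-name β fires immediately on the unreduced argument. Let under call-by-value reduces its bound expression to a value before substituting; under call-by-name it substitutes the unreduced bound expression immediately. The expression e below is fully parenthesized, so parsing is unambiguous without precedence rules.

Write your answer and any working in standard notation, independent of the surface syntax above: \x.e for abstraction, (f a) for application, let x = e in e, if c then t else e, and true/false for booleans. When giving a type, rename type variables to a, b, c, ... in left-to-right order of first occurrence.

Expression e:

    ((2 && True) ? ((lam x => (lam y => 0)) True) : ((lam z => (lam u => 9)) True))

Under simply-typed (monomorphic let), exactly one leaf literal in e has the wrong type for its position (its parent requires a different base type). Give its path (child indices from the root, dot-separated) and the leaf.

Working:
  unify Int ~ Bool
  FAIL: mismatch Int ~ Bool

Answer: 0.0 : 2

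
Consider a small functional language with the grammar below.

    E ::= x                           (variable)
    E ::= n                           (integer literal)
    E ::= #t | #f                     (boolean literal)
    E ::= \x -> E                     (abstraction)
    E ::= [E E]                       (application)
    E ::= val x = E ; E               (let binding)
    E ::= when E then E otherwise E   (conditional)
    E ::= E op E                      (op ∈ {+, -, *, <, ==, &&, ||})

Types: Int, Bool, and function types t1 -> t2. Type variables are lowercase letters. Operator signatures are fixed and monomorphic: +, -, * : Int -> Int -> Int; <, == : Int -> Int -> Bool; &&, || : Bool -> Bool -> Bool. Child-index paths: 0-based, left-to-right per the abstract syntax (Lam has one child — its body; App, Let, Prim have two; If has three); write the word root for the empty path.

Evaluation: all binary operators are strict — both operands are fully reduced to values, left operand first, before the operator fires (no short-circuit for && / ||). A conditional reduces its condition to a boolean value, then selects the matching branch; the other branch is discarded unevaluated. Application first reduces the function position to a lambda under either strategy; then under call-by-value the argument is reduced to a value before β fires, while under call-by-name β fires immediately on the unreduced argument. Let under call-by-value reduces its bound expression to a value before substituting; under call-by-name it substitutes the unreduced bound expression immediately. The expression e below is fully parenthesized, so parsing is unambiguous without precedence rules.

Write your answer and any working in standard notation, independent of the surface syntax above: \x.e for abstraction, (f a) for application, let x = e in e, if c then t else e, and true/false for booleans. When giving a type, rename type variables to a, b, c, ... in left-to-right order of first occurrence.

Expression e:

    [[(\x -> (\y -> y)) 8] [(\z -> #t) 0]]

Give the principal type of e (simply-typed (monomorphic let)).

Derivation:
y : b
\y._ : b -> b
\x._ : a -> b -> b
  unify a -> b -> b ~ Int -> c
  unify a ~ Int
  unify b -> b ~ c
_ _ : b -> b
\z._ : d -> Bool
  unify d -> Bool ~ Int -> e
  unify d ~ Int
  unify Bool ~ e
_ _ : Bool
  unify b -> b ~ Bool -> f
  unify b ~ Bool
  unify Bool ~ f
_ _ : Bool

Answer: Bool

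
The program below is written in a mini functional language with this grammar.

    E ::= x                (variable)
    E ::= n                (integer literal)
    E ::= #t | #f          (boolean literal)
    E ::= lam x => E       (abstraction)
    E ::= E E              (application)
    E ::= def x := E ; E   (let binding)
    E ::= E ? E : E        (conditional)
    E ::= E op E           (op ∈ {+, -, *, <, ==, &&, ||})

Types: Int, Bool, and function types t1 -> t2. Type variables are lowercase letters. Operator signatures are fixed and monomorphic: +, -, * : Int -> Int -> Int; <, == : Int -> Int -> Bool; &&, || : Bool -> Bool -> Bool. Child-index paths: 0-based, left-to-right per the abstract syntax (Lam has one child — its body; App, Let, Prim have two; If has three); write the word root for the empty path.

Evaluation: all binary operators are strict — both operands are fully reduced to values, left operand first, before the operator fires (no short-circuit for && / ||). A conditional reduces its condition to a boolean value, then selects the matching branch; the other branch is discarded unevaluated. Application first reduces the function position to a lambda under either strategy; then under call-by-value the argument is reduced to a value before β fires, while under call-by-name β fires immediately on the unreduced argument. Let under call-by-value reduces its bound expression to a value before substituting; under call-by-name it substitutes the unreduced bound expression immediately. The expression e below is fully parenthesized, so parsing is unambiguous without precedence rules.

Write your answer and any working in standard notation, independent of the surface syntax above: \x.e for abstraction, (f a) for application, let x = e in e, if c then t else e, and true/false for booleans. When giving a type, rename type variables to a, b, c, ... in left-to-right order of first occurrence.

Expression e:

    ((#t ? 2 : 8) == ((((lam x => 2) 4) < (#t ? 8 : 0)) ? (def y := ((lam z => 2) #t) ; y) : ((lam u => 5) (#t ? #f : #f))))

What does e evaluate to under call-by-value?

Working:
step 0: ((if true then 2 else 8) == (if (((\x.2) 4) < (if true then 8 else 0)) then (let y = ((\z.2) true) in y) else ((\u.5) (if true then false else false))))
step 1: [if@0] (2 == (if (((\x.2) 4) < (if true then 8 else 0)) then (let y = ((\z.2) true) in y) else ((\u.5) (if true then false else false))))
step 2: [beta@1.0.0] (2 == (if (2 < (if true then 8 else 0)) then (let y = ((\z.2) true) in y) else ((\u.5) (if true then false else false))))
step 3: [if@1.0.1] (2 == (if (2 < 8) then (let y = ((\z.2) true) in y) else ((\u.5) (if true then false else false))))
step 4: [delta@1.0] (2 == (if true then (let y = ((\z.2) true) in y) else ((\u.5) (if true then false else false))))
step 5: [if@1] (2 == (let y = ((\z.2) true) in y))
step 6: [beta@1.0] (2 == (let y = 2 in y))
step 7: [let@1] (2 == 2)
step 8: [delta@root] true

Answer: true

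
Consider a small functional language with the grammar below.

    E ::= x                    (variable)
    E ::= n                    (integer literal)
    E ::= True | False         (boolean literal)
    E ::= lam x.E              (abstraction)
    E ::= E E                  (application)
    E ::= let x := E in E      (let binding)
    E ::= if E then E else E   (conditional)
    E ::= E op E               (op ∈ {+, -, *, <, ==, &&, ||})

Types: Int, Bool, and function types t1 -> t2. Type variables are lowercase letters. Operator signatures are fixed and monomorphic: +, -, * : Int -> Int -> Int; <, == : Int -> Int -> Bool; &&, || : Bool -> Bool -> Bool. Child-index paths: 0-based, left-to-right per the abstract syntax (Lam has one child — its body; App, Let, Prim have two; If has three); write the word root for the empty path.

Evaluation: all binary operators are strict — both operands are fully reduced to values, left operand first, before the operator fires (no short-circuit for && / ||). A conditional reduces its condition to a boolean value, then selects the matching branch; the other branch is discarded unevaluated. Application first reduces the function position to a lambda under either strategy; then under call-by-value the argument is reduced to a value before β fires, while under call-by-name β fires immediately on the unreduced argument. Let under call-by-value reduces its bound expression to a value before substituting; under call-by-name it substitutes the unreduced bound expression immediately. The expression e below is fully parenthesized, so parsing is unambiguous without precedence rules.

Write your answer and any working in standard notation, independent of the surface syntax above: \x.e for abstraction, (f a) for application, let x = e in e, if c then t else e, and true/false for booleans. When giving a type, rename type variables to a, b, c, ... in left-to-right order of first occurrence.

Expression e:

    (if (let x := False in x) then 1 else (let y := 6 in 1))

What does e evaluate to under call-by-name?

Answer: 1

Trace:
step 0: (if (let x = false in x) then 1 else (let y = 6 in 1))
step 1: [let@0] (if false then 1 else (let y = 6 in 1))
step 2: [if@root] (let y = 6 in 1)
step 3: [let@root] 1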